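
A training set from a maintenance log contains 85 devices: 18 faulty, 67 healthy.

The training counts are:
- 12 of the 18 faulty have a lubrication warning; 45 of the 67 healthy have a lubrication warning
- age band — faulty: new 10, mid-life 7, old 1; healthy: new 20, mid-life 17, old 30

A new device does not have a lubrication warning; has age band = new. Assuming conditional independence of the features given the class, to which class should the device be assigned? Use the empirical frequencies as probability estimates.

faulty: (18/85) × (6/18) × (10/18) ≈ 0.0392157
healthy: (67/85) × (22/67) × (20/67) ≈ 0.0772608
Highest score → healthy.

healthy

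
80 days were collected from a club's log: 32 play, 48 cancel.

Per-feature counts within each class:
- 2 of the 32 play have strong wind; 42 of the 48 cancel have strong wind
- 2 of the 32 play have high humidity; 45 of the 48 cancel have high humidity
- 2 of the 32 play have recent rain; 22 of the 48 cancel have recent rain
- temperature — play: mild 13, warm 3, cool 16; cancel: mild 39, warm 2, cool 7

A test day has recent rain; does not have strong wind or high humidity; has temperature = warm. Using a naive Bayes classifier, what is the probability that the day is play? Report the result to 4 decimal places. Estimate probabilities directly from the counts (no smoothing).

0.9584

play: (32/80) × (30/32) × (30/32) × (2/32) × (3/32) = 0.0020599365234375
cancel: (48/80) × (6/48) × (3/48) × (22/48) × (2/48) ≈ 0.0000895182
P(play | x) = 0.0020599365234375 / 0.0021494547234375 ≈ 0.9584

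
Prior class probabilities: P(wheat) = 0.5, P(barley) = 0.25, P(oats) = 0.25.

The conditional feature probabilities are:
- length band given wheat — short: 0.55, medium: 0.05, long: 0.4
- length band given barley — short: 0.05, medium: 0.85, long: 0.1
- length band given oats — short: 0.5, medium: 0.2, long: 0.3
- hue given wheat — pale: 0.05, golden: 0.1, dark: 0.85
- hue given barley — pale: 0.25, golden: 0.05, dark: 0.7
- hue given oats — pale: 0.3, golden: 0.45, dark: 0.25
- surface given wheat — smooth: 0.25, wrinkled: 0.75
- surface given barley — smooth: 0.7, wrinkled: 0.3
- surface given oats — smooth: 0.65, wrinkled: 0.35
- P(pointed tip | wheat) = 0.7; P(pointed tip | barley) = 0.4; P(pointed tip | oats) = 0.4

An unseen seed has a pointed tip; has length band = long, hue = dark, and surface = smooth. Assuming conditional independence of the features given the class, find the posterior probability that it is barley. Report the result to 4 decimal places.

0.1240

wheat: 0.5 × 0.4 × 0.85 × 0.25 × 0.7 = 0.02975
barley: 0.25 × 0.1 × 0.7 × 0.7 × 0.4 = 0.0049
oats: 0.25 × 0.3 × 0.25 × 0.65 × 0.4 = 0.004875
P(barley | x) = 0.0049 / 0.039525 ≈ 0.1240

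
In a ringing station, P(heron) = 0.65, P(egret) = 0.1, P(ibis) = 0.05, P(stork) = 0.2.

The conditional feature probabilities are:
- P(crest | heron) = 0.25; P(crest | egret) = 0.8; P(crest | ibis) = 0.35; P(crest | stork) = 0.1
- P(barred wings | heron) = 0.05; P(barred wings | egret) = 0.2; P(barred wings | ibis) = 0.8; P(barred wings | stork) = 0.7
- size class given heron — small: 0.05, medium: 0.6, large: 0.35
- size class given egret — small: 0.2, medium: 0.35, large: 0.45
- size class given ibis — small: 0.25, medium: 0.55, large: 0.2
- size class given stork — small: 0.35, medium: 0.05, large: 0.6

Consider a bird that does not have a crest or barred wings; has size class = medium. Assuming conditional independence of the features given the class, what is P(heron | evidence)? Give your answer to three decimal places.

heron: 0.65 × (1−0.25) × (1−0.05) × 0.6 = 0.277875
egret: 0.1 × (1−0.8) × (1−0.2) × 0.35 = 0.0056
ibis: 0.05 × (1−0.35) × (1−0.8) × 0.55 = 0.003575
stork: 0.2 × (1−0.1) × (1−0.7) × 0.05 = 0.0027
P(heron | x) = 0.277875 / 0.28975 ≈ 0.959

0.959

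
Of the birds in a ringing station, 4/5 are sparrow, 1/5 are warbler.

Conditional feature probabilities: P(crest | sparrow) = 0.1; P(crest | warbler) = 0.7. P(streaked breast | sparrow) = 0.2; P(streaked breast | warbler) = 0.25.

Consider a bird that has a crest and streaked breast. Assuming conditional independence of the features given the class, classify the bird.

sparrow: 0.8 × 0.1 × 0.2 = 0.016
warbler: 0.2 × 0.7 × 0.25 = 0.035
Highest score → warbler.

warbler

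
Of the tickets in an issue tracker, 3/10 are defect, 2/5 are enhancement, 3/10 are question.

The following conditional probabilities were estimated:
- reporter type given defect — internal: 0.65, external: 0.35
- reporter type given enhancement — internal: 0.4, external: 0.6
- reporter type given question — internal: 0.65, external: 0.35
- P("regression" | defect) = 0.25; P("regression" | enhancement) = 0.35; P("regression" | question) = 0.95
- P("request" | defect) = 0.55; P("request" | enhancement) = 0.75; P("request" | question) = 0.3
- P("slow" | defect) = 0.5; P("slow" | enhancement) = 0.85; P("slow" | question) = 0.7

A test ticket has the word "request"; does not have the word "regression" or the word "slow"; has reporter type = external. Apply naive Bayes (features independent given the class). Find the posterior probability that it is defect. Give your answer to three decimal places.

defect: 0.3 × 0.35 × (1−0.25) × 0.55 × (1−0.5) = 0.02165625
enhancement: 0.4 × 0.6 × (1−0.35) × 0.75 × (1−0.85) = 0.01755
question: 0.3 × 0.35 × (1−0.95) × 0.3 × (1−0.7) = 0.0004725
P(defect | x) = 0.02165625 / 0.03967875 ≈ 0.546

0.546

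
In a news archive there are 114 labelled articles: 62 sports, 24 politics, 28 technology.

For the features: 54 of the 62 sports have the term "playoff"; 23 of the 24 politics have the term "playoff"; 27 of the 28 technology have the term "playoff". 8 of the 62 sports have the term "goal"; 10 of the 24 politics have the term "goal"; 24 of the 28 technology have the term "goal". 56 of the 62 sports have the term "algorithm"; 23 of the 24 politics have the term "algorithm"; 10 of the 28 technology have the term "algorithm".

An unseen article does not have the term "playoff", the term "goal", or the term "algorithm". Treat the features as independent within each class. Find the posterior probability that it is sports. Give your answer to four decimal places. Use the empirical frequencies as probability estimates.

sports: (62/114) × (8/62) × (54/62) × (6/62) ≈ 0.00591489
politics: (24/114) × (1/24) × (14/24) × (1/24) ≈ 0.000213207
technology: (28/114) × (1/28) × (4/28) × (18/28) ≈ 0.000805585
P(sports | x) = 0.00591489 / 0.006933682 ≈ 0.8531

0.8531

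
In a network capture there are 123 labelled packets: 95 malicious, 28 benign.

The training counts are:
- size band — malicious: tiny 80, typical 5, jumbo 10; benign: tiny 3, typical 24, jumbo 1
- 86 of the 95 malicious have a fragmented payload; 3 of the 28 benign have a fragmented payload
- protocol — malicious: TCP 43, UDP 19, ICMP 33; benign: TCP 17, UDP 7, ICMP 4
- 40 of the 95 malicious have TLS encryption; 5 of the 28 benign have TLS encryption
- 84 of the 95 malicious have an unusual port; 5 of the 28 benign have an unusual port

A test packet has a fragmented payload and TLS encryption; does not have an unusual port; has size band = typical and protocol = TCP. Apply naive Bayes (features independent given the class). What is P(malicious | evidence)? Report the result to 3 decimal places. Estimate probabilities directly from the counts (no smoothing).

malicious: (95/123) × (5/95) × (86/95) × (43/95) × (40/95) × (11/95) ≈ 0.000812064
benign: (28/123) × (24/28) × (3/28) × (17/28) × (5/28) × (23/28) ≈ 0.00186184
P(malicious | x) = 0.000812064 / 0.002673904 ≈ 0.304

0.304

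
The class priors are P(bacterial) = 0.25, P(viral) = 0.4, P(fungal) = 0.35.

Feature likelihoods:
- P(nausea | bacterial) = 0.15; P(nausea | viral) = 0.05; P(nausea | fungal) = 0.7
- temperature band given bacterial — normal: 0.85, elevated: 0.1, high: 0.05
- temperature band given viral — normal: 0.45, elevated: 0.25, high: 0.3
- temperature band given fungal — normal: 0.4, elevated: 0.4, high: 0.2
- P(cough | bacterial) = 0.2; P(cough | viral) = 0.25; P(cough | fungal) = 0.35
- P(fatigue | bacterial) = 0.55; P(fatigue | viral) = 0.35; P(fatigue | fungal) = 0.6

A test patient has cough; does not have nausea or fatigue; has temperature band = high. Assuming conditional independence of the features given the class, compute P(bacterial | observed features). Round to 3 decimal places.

bacterial: 0.25 × (1−0.15) × 0.05 × 0.2 × (1−0.55) = 0.00095625
viral: 0.4 × (1−0.05) × 0.3 × 0.25 × (1−0.35) = 0.018525
fungal: 0.35 × (1−0.7) × 0.2 × 0.35 × (1−0.6) = 0.00294
P(bacterial | x) = 0.00095625 / 0.02242125 ≈ 0.043

0.043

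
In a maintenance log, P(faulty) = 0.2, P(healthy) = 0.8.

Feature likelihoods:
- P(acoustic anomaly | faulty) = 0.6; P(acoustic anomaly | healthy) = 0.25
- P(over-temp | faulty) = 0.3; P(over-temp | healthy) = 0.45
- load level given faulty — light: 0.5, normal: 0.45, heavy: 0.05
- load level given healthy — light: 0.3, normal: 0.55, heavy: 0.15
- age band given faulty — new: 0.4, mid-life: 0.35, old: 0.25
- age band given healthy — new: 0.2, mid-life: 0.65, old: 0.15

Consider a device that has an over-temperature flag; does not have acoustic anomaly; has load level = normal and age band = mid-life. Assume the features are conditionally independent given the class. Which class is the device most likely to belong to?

faulty: 0.2 × (1−0.6) × 0.3 × 0.45 × 0.35 = 0.00378
healthy: 0.8 × (1−0.25) × 0.45 × 0.55 × 0.65 = 0.096525
Highest score → healthy.

healthy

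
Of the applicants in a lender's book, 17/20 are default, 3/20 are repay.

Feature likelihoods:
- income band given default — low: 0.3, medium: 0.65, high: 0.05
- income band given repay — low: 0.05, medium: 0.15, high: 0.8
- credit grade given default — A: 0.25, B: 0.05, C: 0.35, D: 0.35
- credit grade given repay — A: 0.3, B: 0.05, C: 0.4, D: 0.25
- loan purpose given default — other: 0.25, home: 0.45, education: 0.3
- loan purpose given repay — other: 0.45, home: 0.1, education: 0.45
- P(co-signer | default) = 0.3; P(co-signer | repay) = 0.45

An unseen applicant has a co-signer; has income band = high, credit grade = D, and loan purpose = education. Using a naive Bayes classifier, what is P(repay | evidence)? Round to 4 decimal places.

0.8194

default: 0.85 × 0.05 × 0.35 × 0.3 × 0.3 = 0.00133875
repay: 0.15 × 0.8 × 0.25 × 0.45 × 0.45 = 0.006075
P(repay | x) = 0.006075 / 0.00741375 ≈ 0.8194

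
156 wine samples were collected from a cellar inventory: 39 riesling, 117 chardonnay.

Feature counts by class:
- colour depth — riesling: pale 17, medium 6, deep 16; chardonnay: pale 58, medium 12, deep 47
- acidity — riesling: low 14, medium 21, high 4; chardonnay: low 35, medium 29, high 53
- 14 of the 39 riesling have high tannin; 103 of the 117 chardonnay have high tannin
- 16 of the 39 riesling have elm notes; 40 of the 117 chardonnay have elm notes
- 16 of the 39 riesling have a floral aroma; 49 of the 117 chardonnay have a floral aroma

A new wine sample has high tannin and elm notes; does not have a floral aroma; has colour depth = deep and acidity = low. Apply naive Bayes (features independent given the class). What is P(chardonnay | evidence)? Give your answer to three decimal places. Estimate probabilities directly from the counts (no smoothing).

riesling: (39/156) × (16/39) × (14/39) × (14/39) × (16/39) × (23/39) ≈ 0.00319772
chardonnay: (117/156) × (47/117) × (35/117) × (103/117) × (40/117) × (68/117) ≈ 0.0157654
P(chardonnay | x) = 0.0157654 / 0.01896312 ≈ 0.831

0.831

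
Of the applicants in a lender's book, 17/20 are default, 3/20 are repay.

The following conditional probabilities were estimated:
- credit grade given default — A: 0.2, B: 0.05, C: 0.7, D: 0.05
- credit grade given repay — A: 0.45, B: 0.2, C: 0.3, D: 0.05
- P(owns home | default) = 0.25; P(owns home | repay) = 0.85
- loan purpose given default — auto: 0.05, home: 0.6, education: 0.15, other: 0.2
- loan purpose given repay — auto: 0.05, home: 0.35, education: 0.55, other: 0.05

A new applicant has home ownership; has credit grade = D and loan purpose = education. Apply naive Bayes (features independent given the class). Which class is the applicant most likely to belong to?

repay

default: 0.85 × 0.05 × 0.25 × 0.15 = 0.00159375
repay: 0.15 × 0.05 × 0.85 × 0.55 = 0.00350625
Highest score → repay.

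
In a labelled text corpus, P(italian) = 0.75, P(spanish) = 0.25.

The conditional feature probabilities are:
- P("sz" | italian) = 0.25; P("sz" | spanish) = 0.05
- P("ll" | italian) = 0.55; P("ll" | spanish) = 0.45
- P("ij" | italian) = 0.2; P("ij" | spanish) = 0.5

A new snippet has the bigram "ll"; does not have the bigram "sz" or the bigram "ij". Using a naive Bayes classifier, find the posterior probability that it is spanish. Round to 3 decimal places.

0.178

italian: 0.75 × (1−0.25) × 0.55 × (1−0.2) = 0.2475
spanish: 0.25 × (1−0.05) × 0.45 × (1−0.5) = 0.0534375
P(spanish | x) = 0.0534375 / 0.3009375 ≈ 0.178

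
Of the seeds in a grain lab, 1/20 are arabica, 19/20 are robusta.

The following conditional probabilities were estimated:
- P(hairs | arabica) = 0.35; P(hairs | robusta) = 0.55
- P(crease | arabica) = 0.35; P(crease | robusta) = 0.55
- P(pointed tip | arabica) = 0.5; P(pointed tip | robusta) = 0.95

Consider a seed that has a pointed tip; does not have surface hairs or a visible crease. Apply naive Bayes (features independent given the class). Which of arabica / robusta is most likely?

arabica: 0.05 × (1−0.35) × (1−0.35) × 0.5 = 0.0105625
robusta: 0.95 × (1−0.55) × (1−0.55) × 0.95 = 0.18275625
Highest score → robusta.

robusta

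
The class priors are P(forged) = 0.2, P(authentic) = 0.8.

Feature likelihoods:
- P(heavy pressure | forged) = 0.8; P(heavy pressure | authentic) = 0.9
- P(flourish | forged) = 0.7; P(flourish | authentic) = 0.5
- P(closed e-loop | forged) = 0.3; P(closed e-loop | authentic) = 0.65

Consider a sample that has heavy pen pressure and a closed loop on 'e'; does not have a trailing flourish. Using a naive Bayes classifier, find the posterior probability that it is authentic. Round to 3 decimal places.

0.942

forged: 0.2 × 0.8 × (1−0.7) × 0.3 = 0.0144
authentic: 0.8 × 0.9 × (1−0.5) × 0.65 = 0.234
P(authentic | x) = 0.234 / 0.2484 ≈ 0.942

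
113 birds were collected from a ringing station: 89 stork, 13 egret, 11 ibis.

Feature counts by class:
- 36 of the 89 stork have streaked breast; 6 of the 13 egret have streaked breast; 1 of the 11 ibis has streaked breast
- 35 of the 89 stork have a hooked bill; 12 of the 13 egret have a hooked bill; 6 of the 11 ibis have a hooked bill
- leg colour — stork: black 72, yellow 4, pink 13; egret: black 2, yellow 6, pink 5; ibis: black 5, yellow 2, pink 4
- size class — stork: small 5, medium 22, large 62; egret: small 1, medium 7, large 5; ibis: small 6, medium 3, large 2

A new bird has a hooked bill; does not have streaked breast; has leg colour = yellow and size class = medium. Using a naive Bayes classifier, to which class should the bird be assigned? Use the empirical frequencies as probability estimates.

egret

stork: (89/113) × (53/89) × (35/89) × (4/89) × (22/89) ≈ 0.00204917
egret: (13/113) × (7/13) × (12/13) × (6/13) × (7/13) ≈ 0.0142109
ibis: (11/113) × (10/11) × (6/11) × (2/11) × (3/11) ≈ 0.00239357
Highest score → egret.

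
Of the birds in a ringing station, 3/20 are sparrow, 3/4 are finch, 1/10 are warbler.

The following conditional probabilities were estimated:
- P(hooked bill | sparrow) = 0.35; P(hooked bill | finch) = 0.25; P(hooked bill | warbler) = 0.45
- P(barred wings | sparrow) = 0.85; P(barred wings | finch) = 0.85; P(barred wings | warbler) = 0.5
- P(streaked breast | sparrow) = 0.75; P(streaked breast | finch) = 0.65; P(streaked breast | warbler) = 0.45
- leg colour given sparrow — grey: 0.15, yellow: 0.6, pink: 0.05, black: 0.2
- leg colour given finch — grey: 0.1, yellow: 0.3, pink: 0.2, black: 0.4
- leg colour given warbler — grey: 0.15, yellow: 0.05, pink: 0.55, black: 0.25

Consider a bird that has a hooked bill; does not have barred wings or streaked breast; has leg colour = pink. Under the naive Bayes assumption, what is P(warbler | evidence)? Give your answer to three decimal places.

0.767

sparrow: 0.15 × 0.35 × (1−0.85) × (1−0.75) × 0.05 = 0.0000984375
finch: 0.75 × 0.25 × (1−0.85) × (1−0.65) × 0.2 = 0.00196875
warbler: 0.1 × 0.45 × (1−0.5) × (1−0.45) × 0.55 = 0.00680625
P(warbler | x) = 0.00680625 / 0.0088734375 ≈ 0.767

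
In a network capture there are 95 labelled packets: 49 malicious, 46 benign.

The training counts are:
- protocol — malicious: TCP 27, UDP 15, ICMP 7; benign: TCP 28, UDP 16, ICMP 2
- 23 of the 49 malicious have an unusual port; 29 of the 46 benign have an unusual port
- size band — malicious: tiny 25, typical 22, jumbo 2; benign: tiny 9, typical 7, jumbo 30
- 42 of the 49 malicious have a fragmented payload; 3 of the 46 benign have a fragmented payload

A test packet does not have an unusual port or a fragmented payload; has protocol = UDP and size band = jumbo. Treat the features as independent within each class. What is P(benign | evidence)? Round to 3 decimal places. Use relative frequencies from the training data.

0.987

malicious: (49/95) × (15/49) × (26/49) × (2/49) × (7/49) ≈ 0.000488518
benign: (46/95) × (16/46) × (17/46) × (30/46) × (43/46) ≈ 0.0379456
P(benign | x) = 0.0379456 / 0.038434118 ≈ 0.987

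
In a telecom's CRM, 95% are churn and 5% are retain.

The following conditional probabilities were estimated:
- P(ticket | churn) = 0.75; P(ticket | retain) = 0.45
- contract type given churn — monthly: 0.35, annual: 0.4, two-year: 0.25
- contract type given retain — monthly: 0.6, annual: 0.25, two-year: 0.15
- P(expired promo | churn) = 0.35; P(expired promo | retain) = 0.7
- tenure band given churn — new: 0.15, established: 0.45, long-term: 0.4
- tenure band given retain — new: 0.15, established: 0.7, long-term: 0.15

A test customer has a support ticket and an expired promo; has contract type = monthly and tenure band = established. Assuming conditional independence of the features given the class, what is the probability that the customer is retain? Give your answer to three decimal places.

churn: 0.95 × 0.75 × 0.35 × 0.35 × 0.45 = 0.0392765625
retain: 0.05 × 0.45 × 0.6 × 0.7 × 0.7 = 0.006615
P(retain | x) = 0.006615 / 0.0458915625 ≈ 0.144

0.144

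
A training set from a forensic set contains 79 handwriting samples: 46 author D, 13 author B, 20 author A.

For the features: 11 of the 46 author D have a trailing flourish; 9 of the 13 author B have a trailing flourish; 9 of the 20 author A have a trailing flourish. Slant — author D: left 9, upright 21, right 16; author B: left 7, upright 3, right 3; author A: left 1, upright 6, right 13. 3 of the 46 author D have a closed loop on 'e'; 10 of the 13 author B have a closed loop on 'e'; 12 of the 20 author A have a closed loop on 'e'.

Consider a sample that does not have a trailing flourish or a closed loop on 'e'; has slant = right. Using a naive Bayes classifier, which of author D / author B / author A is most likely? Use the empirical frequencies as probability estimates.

author D: (46/79) × (35/46) × (16/46) × (43/46) ≈ 0.14405
author B: (13/79) × (4/13) × (3/13) × (3/13) ≈ 0.00269643
author A: (20/79) × (11/20) × (13/20) × (8/20) ≈ 0.0362025
Highest score → author D.

author D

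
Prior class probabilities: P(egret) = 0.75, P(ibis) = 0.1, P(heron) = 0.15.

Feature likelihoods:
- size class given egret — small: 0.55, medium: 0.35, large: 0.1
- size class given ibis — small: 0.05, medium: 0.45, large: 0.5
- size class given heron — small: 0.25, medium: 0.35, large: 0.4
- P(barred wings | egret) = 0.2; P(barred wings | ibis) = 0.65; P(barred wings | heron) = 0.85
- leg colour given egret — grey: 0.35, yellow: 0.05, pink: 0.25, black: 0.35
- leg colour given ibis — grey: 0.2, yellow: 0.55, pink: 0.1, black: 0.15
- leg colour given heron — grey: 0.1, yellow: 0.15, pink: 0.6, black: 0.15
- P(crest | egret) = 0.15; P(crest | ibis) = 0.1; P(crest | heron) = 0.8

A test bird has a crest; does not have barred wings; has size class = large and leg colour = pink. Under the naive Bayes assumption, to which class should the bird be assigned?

egret: 0.75 × 0.1 × (1−0.2) × 0.25 × 0.15 = 0.00225
ibis: 0.1 × 0.5 × (1−0.65) × 0.1 × 0.1 = 0.000175
heron: 0.15 × 0.4 × (1−0.85) × 0.6 × 0.8 = 0.00432
Highest score → heron.

heron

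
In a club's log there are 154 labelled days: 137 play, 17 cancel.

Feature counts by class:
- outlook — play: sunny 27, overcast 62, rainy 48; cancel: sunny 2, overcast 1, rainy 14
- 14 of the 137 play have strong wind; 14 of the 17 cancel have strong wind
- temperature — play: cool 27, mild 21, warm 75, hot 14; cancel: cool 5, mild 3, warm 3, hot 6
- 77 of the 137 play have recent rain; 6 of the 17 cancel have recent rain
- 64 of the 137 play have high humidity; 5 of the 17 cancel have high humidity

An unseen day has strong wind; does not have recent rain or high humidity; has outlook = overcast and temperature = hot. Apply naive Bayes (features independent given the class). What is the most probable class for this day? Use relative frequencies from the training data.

play

play: (137/154) × (62/137) × (14/137) × (14/137) × (60/137) × (73/137) ≈ 0.000981113
cancel: (17/154) × (1/17) × (14/17) × (6/17) × (11/17) × (12/17) ≈ 0.000862059
Highest score → play.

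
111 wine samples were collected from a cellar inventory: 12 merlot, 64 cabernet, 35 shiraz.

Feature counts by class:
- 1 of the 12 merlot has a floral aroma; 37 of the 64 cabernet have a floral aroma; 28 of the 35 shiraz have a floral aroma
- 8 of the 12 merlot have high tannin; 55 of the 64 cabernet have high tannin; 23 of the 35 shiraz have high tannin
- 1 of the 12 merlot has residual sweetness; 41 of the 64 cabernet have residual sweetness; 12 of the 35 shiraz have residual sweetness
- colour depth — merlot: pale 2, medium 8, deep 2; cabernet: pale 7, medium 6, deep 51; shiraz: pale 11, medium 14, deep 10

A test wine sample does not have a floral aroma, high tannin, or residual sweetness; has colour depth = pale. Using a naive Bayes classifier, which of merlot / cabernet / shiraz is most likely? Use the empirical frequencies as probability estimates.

merlot: (12/111) × (11/12) × (4/12) × (11/12) × (2/12) ≈ 0.00504671
cabernet: (64/111) × (27/64) × (9/64) × (23/64) × (7/64) ≈ 0.00134453
shiraz: (35/111) × (7/35) × (12/35) × (23/35) × (11/35) ≈ 0.00446553
Highest score → merlot.

merlot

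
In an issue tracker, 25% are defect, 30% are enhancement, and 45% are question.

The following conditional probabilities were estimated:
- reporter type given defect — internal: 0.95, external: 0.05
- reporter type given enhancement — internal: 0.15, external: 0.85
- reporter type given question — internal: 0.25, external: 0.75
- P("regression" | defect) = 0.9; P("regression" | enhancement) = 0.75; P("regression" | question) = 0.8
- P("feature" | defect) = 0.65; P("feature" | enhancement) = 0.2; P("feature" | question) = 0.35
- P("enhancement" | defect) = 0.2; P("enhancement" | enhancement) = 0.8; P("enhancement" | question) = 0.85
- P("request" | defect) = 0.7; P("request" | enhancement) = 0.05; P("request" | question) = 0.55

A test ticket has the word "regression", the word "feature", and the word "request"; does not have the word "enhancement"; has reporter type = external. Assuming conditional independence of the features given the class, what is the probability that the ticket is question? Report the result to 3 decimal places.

0.635

defect: 0.25 × 0.05 × 0.9 × 0.65 × (1−0.2) × 0.7 = 0.004095
enhancement: 0.3 × 0.85 × 0.75 × 0.2 × (1−0.8) × 0.05 = 0.0003825
question: 0.45 × 0.75 × 0.8 × 0.35 × (1−0.85) × 0.55 = 0.00779625
P(question | x) = 0.00779625 / 0.01227375 ≈ 0.635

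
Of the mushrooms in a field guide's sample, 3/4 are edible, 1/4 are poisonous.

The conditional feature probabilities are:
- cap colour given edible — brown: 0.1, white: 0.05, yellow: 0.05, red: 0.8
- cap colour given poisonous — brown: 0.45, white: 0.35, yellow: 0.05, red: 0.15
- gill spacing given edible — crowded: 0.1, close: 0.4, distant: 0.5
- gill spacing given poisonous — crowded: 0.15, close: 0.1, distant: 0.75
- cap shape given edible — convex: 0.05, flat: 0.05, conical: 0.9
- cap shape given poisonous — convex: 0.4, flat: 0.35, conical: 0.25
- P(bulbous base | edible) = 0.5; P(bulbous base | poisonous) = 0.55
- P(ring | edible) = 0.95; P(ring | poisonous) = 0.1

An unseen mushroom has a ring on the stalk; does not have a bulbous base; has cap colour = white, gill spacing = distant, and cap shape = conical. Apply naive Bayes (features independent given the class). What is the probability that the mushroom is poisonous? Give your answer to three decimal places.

0.084

edible: 0.75 × 0.05 × 0.5 × 0.9 × (1−0.5) × 0.95 = 0.008015625
poisonous: 0.25 × 0.35 × 0.75 × 0.25 × (1−0.55) × 0.1 = 0.00073828125
P(poisonous | x) = 0.00073828125 / 0.00875390625 ≈ 0.084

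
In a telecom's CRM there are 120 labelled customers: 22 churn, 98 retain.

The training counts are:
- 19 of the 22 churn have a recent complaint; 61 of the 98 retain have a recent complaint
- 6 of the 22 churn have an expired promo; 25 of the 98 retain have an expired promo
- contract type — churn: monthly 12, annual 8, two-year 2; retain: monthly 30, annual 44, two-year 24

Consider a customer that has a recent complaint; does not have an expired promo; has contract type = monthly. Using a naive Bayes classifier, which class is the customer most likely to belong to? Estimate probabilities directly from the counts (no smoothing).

retain

churn: (22/120) × (19/22) × (16/22) × (12/22) ≈ 0.0628099
retain: (98/120) × (61/98) × (73/98) × (30/98) ≈ 0.115915
Highest score → retain.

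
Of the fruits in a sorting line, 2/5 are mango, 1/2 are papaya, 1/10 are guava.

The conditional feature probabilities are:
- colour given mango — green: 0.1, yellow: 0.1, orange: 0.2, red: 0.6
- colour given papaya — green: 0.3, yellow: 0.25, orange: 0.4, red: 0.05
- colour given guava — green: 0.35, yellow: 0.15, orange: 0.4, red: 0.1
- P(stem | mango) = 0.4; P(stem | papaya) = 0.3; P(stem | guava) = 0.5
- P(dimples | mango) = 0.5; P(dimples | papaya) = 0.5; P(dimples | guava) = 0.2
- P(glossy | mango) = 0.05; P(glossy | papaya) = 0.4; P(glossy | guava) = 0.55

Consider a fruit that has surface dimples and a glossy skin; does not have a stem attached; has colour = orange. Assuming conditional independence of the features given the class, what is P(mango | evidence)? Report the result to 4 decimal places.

mango: 0.4 × 0.2 × (1−0.4) × 0.5 × 0.05 = 0.0012
papaya: 0.5 × 0.4 × (1−0.3) × 0.5 × 0.4 = 0.028
guava: 0.1 × 0.4 × (1−0.5) × 0.2 × 0.55 = 0.0022
P(mango | x) = 0.0012 / 0.0314 ≈ 0.0382

0.0382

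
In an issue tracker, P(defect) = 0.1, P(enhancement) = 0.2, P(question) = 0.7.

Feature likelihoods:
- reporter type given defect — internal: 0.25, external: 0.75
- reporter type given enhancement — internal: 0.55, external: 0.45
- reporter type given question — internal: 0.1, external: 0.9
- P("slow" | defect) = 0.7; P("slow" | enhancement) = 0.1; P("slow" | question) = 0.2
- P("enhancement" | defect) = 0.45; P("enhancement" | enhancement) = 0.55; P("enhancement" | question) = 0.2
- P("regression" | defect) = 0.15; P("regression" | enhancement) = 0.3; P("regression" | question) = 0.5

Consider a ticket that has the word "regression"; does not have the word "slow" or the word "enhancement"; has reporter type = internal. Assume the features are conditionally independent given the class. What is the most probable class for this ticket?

question

defect: 0.1 × 0.25 × (1−0.7) × (1−0.45) × 0.15 = 0.00061875
enhancement: 0.2 × 0.55 × (1−0.1) × (1−0.55) × 0.3 = 0.013365
question: 0.7 × 0.1 × (1−0.2) × (1−0.2) × 0.5 = 0.0224
Highest score → question.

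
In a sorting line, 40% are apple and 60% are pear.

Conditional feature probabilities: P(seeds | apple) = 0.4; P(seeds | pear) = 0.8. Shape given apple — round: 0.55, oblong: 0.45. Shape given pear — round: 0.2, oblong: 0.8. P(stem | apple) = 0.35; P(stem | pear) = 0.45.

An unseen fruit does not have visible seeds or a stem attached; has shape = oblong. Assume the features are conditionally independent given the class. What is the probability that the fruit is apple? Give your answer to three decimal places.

0.571

apple: 0.4 × (1−0.4) × 0.45 × (1−0.35) = 0.0702
pear: 0.6 × (1−0.8) × 0.8 × (1−0.45) = 0.0528
P(apple | x) = 0.0702 / 0.123 ≈ 0.571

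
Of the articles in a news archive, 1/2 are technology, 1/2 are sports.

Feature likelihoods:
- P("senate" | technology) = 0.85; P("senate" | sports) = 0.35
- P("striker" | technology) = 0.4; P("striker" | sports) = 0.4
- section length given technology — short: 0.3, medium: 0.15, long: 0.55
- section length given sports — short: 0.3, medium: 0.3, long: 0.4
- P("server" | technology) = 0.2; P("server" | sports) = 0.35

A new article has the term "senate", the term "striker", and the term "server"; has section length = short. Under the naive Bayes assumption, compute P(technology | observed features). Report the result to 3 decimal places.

technology: 0.5 × 0.85 × 0.4 × 0.3 × 0.2 = 0.0102
sports: 0.5 × 0.35 × 0.4 × 0.3 × 0.35 = 0.00735
P(technology | x) = 0.0102 / 0.01755 ≈ 0.581

0.581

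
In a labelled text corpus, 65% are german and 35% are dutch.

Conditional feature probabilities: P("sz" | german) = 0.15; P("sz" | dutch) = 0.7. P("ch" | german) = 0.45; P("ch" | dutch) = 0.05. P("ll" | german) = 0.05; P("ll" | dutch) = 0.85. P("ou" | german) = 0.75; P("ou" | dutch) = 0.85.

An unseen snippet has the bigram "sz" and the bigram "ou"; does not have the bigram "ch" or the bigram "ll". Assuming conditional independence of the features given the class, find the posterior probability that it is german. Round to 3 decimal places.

0.563

german: 0.65 × 0.15 × (1−0.45) × (1−0.05) × 0.75 = 0.0382078125
dutch: 0.35 × 0.7 × (1−0.05) × (1−0.85) × 0.85 = 0.029675625
P(german | x) = 0.0382078125 / 0.0678834375 ≈ 0.563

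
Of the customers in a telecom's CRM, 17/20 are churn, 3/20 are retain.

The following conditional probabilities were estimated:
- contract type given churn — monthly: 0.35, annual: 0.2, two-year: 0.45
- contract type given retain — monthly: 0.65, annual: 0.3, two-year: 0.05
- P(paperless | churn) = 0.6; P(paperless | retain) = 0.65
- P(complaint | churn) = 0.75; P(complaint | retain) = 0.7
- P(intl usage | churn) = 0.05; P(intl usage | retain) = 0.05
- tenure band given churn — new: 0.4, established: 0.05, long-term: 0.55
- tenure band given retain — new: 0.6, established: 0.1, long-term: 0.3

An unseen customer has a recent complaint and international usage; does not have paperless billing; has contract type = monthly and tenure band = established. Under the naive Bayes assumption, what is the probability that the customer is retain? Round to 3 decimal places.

0.349

churn: 0.85 × 0.35 × (1−0.6) × 0.75 × 0.05 × 0.05 = 0.000223125
retain: 0.15 × 0.65 × (1−0.65) × 0.7 × 0.05 × 0.1 = 0.0001194375
P(retain | x) = 0.0001194375 / 0.0003425625 ≈ 0.349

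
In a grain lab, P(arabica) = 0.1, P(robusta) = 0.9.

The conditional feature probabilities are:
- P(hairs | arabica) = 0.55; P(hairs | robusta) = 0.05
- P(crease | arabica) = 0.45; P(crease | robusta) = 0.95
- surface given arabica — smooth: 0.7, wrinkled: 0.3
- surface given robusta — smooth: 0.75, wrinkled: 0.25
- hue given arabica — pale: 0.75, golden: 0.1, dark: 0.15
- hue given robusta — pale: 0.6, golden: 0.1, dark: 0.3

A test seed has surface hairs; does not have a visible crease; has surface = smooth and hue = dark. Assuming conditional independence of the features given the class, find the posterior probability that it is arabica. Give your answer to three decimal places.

0.863

arabica: 0.1 × 0.55 × (1−0.45) × 0.7 × 0.15 = 0.00317625
robusta: 0.9 × 0.05 × (1−0.95) × 0.75 × 0.3 = 0.00050625
P(arabica | x) = 0.00317625 / 0.0036825 ≈ 0.863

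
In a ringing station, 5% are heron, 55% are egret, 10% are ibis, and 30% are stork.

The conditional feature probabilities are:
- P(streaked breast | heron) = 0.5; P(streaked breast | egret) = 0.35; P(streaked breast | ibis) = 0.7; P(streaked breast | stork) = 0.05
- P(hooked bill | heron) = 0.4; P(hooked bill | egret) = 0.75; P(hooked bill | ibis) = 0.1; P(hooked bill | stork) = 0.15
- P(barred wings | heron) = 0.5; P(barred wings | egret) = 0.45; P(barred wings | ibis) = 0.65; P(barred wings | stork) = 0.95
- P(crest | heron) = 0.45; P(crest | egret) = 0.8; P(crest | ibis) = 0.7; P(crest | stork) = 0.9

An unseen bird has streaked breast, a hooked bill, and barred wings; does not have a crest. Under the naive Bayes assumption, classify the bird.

egret

heron: 0.05 × 0.5 × 0.4 × 0.5 × (1−0.45) = 0.00275
egret: 0.55 × 0.35 × 0.75 × 0.45 × (1−0.8) = 0.01299375
ibis: 0.1 × 0.7 × 0.1 × 0.65 × (1−0.7) = 0.001365
stork: 0.3 × 0.05 × 0.15 × 0.95 × (1−0.9) = 0.00021375
Highest score → egret.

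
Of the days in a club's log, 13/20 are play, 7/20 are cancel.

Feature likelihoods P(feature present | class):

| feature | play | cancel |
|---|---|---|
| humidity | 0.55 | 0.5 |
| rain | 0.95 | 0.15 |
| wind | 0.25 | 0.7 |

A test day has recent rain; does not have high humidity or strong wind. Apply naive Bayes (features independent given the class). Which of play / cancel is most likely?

play: 0.65 × (1−0.55) × 0.95 × (1−0.25) = 0.20840625
cancel: 0.35 × (1−0.5) × 0.15 × (1−0.7) = 0.007875
Highest score → play.

play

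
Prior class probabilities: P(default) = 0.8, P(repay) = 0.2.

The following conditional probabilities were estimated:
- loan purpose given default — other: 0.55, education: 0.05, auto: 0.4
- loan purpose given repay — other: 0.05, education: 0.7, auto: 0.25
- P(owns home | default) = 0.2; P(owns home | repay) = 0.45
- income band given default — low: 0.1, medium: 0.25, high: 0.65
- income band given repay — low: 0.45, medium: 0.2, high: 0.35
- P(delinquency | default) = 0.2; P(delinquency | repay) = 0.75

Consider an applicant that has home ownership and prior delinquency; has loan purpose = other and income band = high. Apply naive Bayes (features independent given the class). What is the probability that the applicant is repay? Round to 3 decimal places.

0.094

default: 0.8 × 0.55 × 0.2 × 0.65 × 0.2 = 0.01144
repay: 0.2 × 0.05 × 0.45 × 0.35 × 0.75 = 0.00118125
P(repay | x) = 0.00118125 / 0.01262125 ≈ 0.094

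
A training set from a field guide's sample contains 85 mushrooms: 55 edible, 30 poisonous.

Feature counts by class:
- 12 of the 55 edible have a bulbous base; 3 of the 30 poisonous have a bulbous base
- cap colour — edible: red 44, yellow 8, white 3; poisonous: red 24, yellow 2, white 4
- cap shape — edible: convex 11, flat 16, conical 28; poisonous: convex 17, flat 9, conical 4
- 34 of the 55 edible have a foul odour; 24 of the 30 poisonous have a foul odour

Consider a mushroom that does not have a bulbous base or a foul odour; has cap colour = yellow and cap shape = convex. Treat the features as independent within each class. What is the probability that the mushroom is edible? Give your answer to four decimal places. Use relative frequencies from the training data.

0.7007

edible: (55/85) × (43/55) × (8/55) × (11/55) × (21/55) ≈ 0.00561906
poisonous: (30/85) × (27/30) × (2/30) × (17/30) × (6/30) = 0.0024
P(edible | x) = 0.00561906 / 0.00801906 ≈ 0.7007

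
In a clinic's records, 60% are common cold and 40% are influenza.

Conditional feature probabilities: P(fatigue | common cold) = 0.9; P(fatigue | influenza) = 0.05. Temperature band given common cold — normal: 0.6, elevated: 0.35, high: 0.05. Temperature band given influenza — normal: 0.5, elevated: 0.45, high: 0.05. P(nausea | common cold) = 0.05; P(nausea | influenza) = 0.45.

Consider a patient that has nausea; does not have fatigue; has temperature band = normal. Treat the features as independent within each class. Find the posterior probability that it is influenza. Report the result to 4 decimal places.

common cold: 0.6 × (1−0.9) × 0.6 × 0.05 = 0.0018
influenza: 0.4 × (1−0.05) × 0.5 × 0.45 = 0.0855
P(influenza | x) = 0.0855 / 0.0873 ≈ 0.9794

0.9794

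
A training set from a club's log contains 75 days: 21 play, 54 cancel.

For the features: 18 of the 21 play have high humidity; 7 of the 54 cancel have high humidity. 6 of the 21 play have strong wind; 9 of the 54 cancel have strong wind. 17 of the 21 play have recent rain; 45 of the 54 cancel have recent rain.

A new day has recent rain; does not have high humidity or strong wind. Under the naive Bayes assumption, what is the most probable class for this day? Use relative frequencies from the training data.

play: (21/75) × (3/21) × (15/21) × (17/21) ≈ 0.0231293
cancel: (54/75) × (47/54) × (45/54) × (45/54) ≈ 0.435185
Highest score → cancel.

cancel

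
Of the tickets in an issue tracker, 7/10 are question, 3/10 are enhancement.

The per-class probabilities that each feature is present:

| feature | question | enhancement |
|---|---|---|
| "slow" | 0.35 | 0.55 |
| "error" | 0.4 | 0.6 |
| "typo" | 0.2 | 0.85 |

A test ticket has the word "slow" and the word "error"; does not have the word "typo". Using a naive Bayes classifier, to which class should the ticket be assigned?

question

question: 0.7 × 0.35 × 0.4 × (1−0.2) = 0.0784
enhancement: 0.3 × 0.55 × 0.6 × (1−0.85) = 0.01485
Highest score → question.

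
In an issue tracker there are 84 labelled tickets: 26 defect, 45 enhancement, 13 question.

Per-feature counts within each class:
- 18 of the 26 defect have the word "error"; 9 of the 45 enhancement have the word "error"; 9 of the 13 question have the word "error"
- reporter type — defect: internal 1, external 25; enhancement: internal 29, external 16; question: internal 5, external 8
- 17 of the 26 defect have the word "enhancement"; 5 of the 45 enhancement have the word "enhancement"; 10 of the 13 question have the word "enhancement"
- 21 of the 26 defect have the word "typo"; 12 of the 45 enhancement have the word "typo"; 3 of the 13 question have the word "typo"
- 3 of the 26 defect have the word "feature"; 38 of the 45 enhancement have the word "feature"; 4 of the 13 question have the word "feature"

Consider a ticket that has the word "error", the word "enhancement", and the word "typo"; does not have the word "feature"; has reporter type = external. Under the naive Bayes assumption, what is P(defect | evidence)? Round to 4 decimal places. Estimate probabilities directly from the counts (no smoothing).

0.9208

defect: (26/84) × (18/26) × (25/26) × (17/26) × (21/26) × (23/26) ≈ 0.0962578
enhancement: (45/84) × (9/45) × (16/45) × (5/45) × (12/45) × (7/45) ≈ 0.000175583
question: (13/84) × (9/13) × (8/13) × (10/13) × (3/13) × (9/13) ≈ 0.00810296
P(defect | x) = 0.0962578 / 0.104536343 ≈ 0.9208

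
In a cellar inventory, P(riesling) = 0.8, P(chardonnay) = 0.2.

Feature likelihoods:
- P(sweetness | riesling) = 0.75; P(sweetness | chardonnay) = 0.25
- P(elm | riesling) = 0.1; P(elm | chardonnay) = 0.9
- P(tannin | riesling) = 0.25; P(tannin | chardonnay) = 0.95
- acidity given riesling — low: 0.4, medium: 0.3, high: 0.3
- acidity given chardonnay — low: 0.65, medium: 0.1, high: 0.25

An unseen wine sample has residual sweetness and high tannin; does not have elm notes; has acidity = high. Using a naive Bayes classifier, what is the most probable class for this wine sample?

riesling: 0.8 × 0.75 × (1−0.1) × 0.25 × 0.3 = 0.0405
chardonnay: 0.2 × 0.25 × (1−0.9) × 0.95 × 0.25 = 0.0011875
Highest score → riesling.

riesling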